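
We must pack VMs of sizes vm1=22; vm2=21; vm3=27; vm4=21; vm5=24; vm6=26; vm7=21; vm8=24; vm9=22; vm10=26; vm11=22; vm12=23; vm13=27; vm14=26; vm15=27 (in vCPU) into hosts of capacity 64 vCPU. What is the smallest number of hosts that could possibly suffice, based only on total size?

Total size = 22 + 21 + 27 + 21 + 24 + 26 + 21 + 24 + 22 + 26 + 22 + 23 + 27 + 26 + 27 = 359 vCPU.
⌈359 / 64⌉ = 6.

6 hosts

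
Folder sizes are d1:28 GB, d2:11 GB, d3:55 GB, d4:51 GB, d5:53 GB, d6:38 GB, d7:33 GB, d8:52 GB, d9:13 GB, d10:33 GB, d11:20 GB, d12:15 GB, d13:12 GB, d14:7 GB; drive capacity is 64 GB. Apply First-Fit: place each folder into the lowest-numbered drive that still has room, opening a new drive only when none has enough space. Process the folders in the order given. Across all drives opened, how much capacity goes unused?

drive 1: place d1 (28 GB), 36 GB left
drive 1: place d2 (11 GB), 25 GB left
drive 2: place d3 (55 GB), 9 GB left
drive 3: place d4 (51 GB), 13 GB left
drive 4: place d5 (53 GB), 11 GB left
drive 5: place d6 (38 GB), 26 GB left
drive 6: place d7 (33 GB), 31 GB left
drive 7: place d8 (52 GB), 12 GB left
drive 1: place d9 (13 GB), 12 GB left
drive 8: place d10 (33 GB), 31 GB left
drive 5: place d11 (20 GB), 6 GB left
drive 6: place d12 (15 GB), 16 GB left
drive 1: place d13 (12 GB), 0 GB left
drive 2: place d14 (7 GB), 2 GB left
8 drives × 64 GB = 512 GB; used 421 GB; unused 91 GB.

91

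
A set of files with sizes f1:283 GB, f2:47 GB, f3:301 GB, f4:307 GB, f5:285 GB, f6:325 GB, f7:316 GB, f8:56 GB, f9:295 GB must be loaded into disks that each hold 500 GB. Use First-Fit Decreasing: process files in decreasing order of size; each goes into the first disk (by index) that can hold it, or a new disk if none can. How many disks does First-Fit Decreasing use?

Sorted descending: 325, 316, 307, 301, 295, 285, 283, 56, 47.
Put 325 GB in disk 1; 175 GB remain.
Put 316 GB in disk 2; 184 GB remain.
Put 307 GB in disk 3; 193 GB remain.
Put 301 GB in disk 4; 199 GB remain.
Put 295 GB in disk 5; 205 GB remain.
Put 285 GB in disk 6; 215 GB remain.
Put 283 GB in disk 7; 217 GB remain.
Put 56 GB in disk 1; 119 GB remain.
Put 47 GB in disk 1; 72 GB remain.

7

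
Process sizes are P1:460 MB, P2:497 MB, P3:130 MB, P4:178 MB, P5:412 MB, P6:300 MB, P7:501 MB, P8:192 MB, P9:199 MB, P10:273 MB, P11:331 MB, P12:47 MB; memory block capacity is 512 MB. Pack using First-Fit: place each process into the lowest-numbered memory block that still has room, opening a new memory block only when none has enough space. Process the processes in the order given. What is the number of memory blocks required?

8

Put P1 (460 MB) in memory block 1; 52 MB remain.
Put P2 (497 MB) in memory block 2; 15 MB remain.
Put P3 (130 MB) in memory block 3; 382 MB remain.
Put P4 (178 MB) in memory block 3; 204 MB remain.
Put P5 (412 MB) in memory block 4; 100 MB remain.
Put P6 (300 MB) in memory block 5; 212 MB remain.
Put P7 (501 MB) in memory block 6; 11 MB remain.
Put P8 (192 MB) in memory block 3; 12 MB remain.
Put P9 (199 MB) in memory block 5; 13 MB remain.
Put P10 (273 MB) in memory block 7; 239 MB remain.
Put P11 (331 MB) in memory block 8; 181 MB remain.
Put P12 (47 MB) in memory block 1; 5 MB remain.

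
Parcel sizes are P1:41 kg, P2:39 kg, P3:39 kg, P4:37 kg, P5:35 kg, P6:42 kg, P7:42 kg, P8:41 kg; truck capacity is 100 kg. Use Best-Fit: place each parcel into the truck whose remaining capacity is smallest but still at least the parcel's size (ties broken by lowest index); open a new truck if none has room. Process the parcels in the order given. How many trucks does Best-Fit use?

4

Put P1 (41 kg) in truck 1; 59 kg remain.
Put P2 (39 kg) in truck 1; 20 kg remain.
Put P3 (39 kg) in truck 2; 61 kg remain.
Put P4 (37 kg) in truck 2; 24 kg remain.
Put P5 (35 kg) in truck 3; 65 kg remain.
Put P6 (42 kg) in truck 3; 23 kg remain.
Put P7 (42 kg) in truck 4; 58 kg remain.
Put P8 (41 kg) in truck 4; 17 kg remain.
Final trucks: [41,39] [39,37] [35,42] [42,41].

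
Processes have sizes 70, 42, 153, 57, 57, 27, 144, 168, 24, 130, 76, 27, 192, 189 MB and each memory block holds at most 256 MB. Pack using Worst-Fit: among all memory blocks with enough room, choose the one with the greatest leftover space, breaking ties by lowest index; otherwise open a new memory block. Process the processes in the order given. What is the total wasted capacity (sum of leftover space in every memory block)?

70 MB → memory block 1 (remaining 186 MB)
42 MB → memory block 1 (remaining 144 MB)
153 MB → memory block 2 (remaining 103 MB)
57 MB → memory block 1 (remaining 87 MB)
57 MB → memory block 2 (remaining 46 MB)
27 MB → memory block 1 (remaining 60 MB)
144 MB → memory block 3 (remaining 112 MB)
168 MB → memory block 4 (remaining 88 MB)
24 MB → memory block 3 (remaining 88 MB)
130 MB → memory block 5 (remaining 126 MB)
76 MB → memory block 5 (remaining 50 MB)
27 MB → memory block 3 (remaining 61 MB)
192 MB → memory block 6 (remaining 64 MB)
189 MB → memory block 7 (remaining 67 MB)
7 memory blocks × 256 MB = 1792 MB; used 1356 MB; unused 436 MB.

436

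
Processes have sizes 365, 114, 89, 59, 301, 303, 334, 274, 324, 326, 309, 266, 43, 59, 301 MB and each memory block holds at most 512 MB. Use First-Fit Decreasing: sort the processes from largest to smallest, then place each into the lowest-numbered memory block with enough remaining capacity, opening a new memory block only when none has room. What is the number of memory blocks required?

Sorted descending: 365, 334, 326, 324, 309, 303, 301, 301, 274, 266, 114, 89, 59, 59, 43.
Put 365 MB in memory block 1; 147 MB remain.
Put 334 MB in memory block 2; 178 MB remain.
Put 326 MB in memory block 3; 186 MB remain.
Put 324 MB in memory block 4; 188 MB remain.
Put 309 MB in memory block 5; 203 MB remain.
Put 303 MB in memory block 6; 209 MB remain.
Put 301 MB in memory block 7; 211 MB remain.
Put 301 MB in memory block 8; 211 MB remain.
Put 274 MB in memory block 9; 238 MB remain.
Put 266 MB in memory block 10; 246 MB remain.
Put 114 MB in memory block 1; 33 MB remain.
Put 89 MB in memory block 2; 89 MB remain.
Put 59 MB in memory block 2; 30 MB remain.
Put 59 MB in memory block 3; 127 MB remain.
Put 43 MB in memory block 3; 84 MB remain.

10 memory blocks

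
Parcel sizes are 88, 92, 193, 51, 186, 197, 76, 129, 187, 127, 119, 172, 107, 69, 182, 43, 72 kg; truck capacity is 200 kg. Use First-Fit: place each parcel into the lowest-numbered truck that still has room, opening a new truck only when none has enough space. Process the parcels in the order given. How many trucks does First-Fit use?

truck 1: place 88 kg, 112 kg left
truck 1: place 92 kg, 20 kg left
truck 2: place 193 kg, 7 kg left
truck 3: place 51 kg, 149 kg left
truck 4: place 186 kg, 14 kg left
truck 5: place 197 kg, 3 kg left
truck 3: place 76 kg, 73 kg left
truck 6: place 129 kg, 71 kg left
truck 7: place 187 kg, 13 kg left
truck 8: place 127 kg, 73 kg left
truck 9: place 119 kg, 81 kg left
truck 10: place 172 kg, 28 kg left
truck 11: place 107 kg, 93 kg left
truck 3: place 69 kg, 4 kg left
truck 12: place 182 kg, 18 kg left
truck 6: place 43 kg, 28 kg left
truck 8: place 72 kg, 1 kg left
Final trucks: [88,92] [193] [51,76,69] [186] [197] [129,43] [187] [127,72] [119] [172] [107] [182].

12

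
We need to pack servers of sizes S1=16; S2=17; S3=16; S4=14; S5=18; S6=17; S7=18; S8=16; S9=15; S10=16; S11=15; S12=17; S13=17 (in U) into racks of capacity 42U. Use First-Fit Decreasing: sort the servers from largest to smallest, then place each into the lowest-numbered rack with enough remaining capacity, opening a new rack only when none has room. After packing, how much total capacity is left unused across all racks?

Sorted descending: 18, 18, 17, 17, 17, 17, 16, 16, 16, 16, 15, 15, 14.
Put 18U in rack 1; 24U remain.
Put 18U in rack 1; 6U remain.
Put 17U in rack 2; 25U remain.
Put 17U in rack 2; 8U remain.
Put 17U in rack 3; 25U remain.
Put 17U in rack 3; 8U remain.
Put 16U in rack 4; 26U remain.
Put 16U in rack 4; 10U remain.
Put 16U in rack 5; 26U remain.
Put 16U in rack 5; 10U remain.
Put 15U in rack 6; 27U remain.
Put 15U in rack 6; 12U remain.
Put 14U in rack 7; 28U remain.
7 racks × 42U = 294U; used 212U; unused 82U.

82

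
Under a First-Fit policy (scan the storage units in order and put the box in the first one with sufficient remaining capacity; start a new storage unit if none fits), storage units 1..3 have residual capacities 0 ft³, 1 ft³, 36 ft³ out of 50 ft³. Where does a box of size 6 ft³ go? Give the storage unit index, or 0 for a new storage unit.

Storage units with room: storage unit 3 (36 ft³).
The first with room is storage unit 3.

3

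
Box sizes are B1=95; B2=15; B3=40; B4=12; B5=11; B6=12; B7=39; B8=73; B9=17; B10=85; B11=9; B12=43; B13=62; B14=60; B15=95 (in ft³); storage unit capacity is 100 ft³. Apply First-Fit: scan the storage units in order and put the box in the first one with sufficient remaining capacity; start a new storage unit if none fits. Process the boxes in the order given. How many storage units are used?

8

B1 (95 ft³) → storage unit 1 (remaining 5 ft³)
B2 (15 ft³) → storage unit 2 (remaining 85 ft³)
B3 (40 ft³) → storage unit 2 (remaining 45 ft³)
B4 (12 ft³) → storage unit 2 (remaining 33 ft³)
B5 (11 ft³) → storage unit 2 (remaining 22 ft³)
B6 (12 ft³) → storage unit 2 (remaining 10 ft³)
B7 (39 ft³) → storage unit 3 (remaining 61 ft³)
B8 (73 ft³) → storage unit 4 (remaining 27 ft³)
B9 (17 ft³) → storage unit 3 (remaining 44 ft³)
B10 (85 ft³) → storage unit 5 (remaining 15 ft³)
B11 (9 ft³) → storage unit 2 (remaining 1 ft³)
B12 (43 ft³) → storage unit 3 (remaining 1 ft³)
B13 (62 ft³) → storage unit 6 (remaining 38 ft³)
B14 (60 ft³) → storage unit 7 (remaining 40 ft³)
B15 (95 ft³) → storage unit 8 (remaining 5 ft³)
Final storage units: [95] [15,40,12,11,12,9] [39,17,43] [73] [85] [62] [60] [95].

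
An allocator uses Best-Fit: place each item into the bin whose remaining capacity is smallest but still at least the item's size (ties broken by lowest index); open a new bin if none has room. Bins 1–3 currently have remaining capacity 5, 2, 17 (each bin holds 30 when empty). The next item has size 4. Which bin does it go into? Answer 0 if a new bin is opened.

Bins with room: bin 1 (5), bin 3 (17).
Tightest fit is bin 1 with 5 free.

1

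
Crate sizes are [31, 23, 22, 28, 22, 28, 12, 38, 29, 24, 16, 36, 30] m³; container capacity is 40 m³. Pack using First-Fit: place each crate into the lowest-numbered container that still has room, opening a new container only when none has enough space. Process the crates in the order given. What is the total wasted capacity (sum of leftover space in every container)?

101

Put 31 m³ in container 1; 9 m³ remain.
Put 23 m³ in container 2; 17 m³ remain.
Put 22 m³ in container 3; 18 m³ remain.
Put 28 m³ in container 4; 12 m³ remain.
Put 22 m³ in container 5; 18 m³ remain.
Put 28 m³ in container 6; 12 m³ remain.
Put 12 m³ in container 2; 5 m³ remain.
Put 38 m³ in container 7; 2 m³ remain.
Put 29 m³ in container 8; 11 m³ remain.
Put 24 m³ in container 9; 16 m³ remain.
Put 16 m³ in container 3; 2 m³ remain.
Put 36 m³ in container 10; 4 m³ remain.
Put 30 m³ in container 11; 10 m³ remain.
11 containers × 40 m³ = 440 m³; used 339 m³; unused 101 m³.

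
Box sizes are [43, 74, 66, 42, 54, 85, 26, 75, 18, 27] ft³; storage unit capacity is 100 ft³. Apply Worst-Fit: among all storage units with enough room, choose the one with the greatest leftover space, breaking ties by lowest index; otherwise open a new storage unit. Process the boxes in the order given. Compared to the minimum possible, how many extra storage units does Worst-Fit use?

1

Worst-Fit: [43,42] [74] [66,18] [54,26] [85] [75] [27] → 7 storage units.
Total size 510 ft³; any packing needs at least ⌈510/100⌉ = 6 storage units.
An optimal packing achieves that bound: [85] [75,18] [74,26] [66,27] [54,43] [42] → 6 storage units.
Excess: 7 − 6 = 1.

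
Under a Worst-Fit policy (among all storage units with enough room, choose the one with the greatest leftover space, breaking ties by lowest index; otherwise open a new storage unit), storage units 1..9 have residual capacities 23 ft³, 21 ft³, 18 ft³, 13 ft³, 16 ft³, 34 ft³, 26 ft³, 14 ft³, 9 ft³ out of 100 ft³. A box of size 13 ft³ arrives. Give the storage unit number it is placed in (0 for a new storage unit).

Storage units with room: storage unit 1 (23 ft³), storage unit 2 (21 ft³), storage unit 3 (18 ft³), storage unit 4 (13 ft³), storage unit 5 (16 ft³), storage unit 6 (34 ft³), storage unit 7 (26 ft³), storage unit 8 (14 ft³).
Most room is storage unit 6 with 34 ft³ free.

6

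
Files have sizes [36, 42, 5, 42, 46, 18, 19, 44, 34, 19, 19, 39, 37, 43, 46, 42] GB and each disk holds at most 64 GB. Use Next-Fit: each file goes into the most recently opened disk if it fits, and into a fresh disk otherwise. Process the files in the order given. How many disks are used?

11

disk 1: place 36 GB, 28 GB left
disk 2: place 42 GB, 22 GB left
disk 2: place 5 GB, 17 GB left
disk 3: place 42 GB, 22 GB left
disk 4: place 46 GB, 18 GB left
disk 4: place 18 GB, 0 GB left
disk 5: place 19 GB, 45 GB left
disk 5: place 44 GB, 1 GB left
disk 6: place 34 GB, 30 GB left
disk 6: place 19 GB, 11 GB left
disk 7: place 19 GB, 45 GB left
disk 7: place 39 GB, 6 GB left
disk 8: place 37 GB, 27 GB left
disk 9: place 43 GB, 21 GB left
disk 10: place 46 GB, 18 GB left
disk 11: place 42 GB, 22 GB left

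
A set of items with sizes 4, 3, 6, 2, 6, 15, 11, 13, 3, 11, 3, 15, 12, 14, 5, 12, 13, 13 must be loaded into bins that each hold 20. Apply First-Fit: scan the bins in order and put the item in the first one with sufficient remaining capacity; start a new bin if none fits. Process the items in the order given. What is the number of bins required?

bin 1: place 4, 16 left
bin 1: place 3, 13 left
bin 1: place 6, 7 left
bin 1: place 2, 5 left
bin 2: place 6, 14 left
bin 3: place 15, 5 left
bin 2: place 11, 3 left
bin 4: place 13, 7 left
bin 1: place 3, 2 left
bin 5: place 11, 9 left
bin 2: place 3, 0 left
bin 6: place 15, 5 left
bin 7: place 12, 8 left
bin 8: place 14, 6 left
bin 3: place 5, 0 left
bin 9: place 12, 8 left
bin 10: place 13, 7 left
bin 11: place 13, 7 left

11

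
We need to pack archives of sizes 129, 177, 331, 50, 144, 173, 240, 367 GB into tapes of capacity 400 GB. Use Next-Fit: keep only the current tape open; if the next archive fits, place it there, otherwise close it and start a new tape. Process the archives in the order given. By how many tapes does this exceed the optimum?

0

Next-Fit: [129,177] [331,50] [144,173] [240] [367] → 5 tapes.
Total size 1611 GB; any packing needs at least ⌈1611/400⌉ = 5 tapes.
So 5 is already optimal.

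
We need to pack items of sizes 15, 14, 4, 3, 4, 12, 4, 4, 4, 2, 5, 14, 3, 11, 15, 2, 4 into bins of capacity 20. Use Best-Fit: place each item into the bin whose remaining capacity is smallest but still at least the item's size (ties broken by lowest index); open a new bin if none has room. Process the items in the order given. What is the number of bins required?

7

bin 1: place 15, 5 left
bin 2: place 14, 6 left
bin 1: place 4, 1 left
bin 2: place 3, 3 left
bin 3: place 4, 16 left
bin 3: place 12, 4 left
bin 3: place 4, 0 left
bin 4: place 4, 16 left
bin 4: place 4, 12 left
bin 2: place 2, 1 left
bin 4: place 5, 7 left
bin 5: place 14, 6 left
bin 5: place 3, 3 left
bin 6: place 11, 9 left
bin 7: place 15, 5 left
bin 5: place 2, 1 left
bin 7: place 4, 1 left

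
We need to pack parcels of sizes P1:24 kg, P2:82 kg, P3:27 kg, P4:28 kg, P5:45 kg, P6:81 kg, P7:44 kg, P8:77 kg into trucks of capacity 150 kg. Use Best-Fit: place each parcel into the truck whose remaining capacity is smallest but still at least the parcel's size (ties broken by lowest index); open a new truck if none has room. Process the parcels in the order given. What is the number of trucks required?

Put P1 (24 kg) in truck 1; 126 kg remain.
Put P2 (82 kg) in truck 1; 44 kg remain.
Put P3 (27 kg) in truck 1; 17 kg remain.
Put P4 (28 kg) in truck 2; 122 kg remain.
Put P5 (45 kg) in truck 2; 77 kg remain.
Put P6 (81 kg) in truck 3; 69 kg remain.
Put P7 (44 kg) in truck 3; 25 kg remain.
Put P8 (77 kg) in truck 2; 0 kg remain.

3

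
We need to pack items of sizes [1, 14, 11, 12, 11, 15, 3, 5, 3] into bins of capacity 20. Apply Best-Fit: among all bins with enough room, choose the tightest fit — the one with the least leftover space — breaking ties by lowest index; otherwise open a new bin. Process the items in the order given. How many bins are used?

5

Put 1 in bin 1; 19 remain.
Put 14 in bin 1; 5 remain.
Put 11 in bin 2; 9 remain.
Put 12 in bin 3; 8 remain.
Put 11 in bin 4; 9 remain.
Put 15 in bin 5; 5 remain.
Put 3 in bin 1; 2 remain.
Put 5 in bin 5; 0 remain.
Put 3 in bin 3; 5 remain.
Final bins: [1,14,3] [11] [12,3] [11] [15,5].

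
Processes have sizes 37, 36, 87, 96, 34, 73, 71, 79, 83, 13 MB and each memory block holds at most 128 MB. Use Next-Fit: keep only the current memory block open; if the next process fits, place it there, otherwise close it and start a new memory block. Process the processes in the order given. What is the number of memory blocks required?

7

memory block 1: place 37 MB, 91 MB left
memory block 1: place 36 MB, 55 MB left
memory block 2: place 87 MB, 41 MB left
memory block 3: place 96 MB, 32 MB left
memory block 4: place 34 MB, 94 MB left
memory block 4: place 73 MB, 21 MB left
memory block 5: place 71 MB, 57 MB left
memory block 6: place 79 MB, 49 MB left
memory block 7: place 83 MB, 45 MB left
memory block 7: place 13 MB, 32 MB left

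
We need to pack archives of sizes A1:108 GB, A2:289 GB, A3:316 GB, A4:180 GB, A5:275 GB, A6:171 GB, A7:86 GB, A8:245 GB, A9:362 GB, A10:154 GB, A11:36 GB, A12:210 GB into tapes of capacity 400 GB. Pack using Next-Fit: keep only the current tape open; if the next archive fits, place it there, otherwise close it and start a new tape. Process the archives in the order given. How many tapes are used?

tape 1: place A1 (108 GB), 292 GB left
tape 1: place A2 (289 GB), 3 GB left
tape 2: place A3 (316 GB), 84 GB left
tape 3: place A4 (180 GB), 220 GB left
tape 4: place A5 (275 GB), 125 GB left
tape 5: place A6 (171 GB), 229 GB left
tape 5: place A7 (86 GB), 143 GB left
tape 6: place A8 (245 GB), 155 GB left
tape 7: place A9 (362 GB), 38 GB left
tape 8: place A10 (154 GB), 246 GB left
tape 8: place A11 (36 GB), 210 GB left
tape 8: place A12 (210 GB), 0 GB left
Final tapes: [108,289] [316] [180] [275] [171,86] [245] [362] [154,36,210].

8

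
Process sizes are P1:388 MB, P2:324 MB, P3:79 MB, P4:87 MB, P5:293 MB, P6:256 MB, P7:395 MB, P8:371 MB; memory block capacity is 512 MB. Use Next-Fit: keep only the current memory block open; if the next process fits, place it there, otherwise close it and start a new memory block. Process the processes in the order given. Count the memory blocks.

6

Put P1 (388 MB) in memory block 1; 124 MB remain.
Put P2 (324 MB) in memory block 2; 188 MB remain.
Put P3 (79 MB) in memory block 2; 109 MB remain.
Put P4 (87 MB) in memory block 2; 22 MB remain.
Put P5 (293 MB) in memory block 3; 219 MB remain.
Put P6 (256 MB) in memory block 4; 256 MB remain.
Put P7 (395 MB) in memory block 5; 117 MB remain.
Put P8 (371 MB) in memory block 6; 141 MB remain.
Final memory blocks: [388] [324,79,87] [293] [256] [395] [371].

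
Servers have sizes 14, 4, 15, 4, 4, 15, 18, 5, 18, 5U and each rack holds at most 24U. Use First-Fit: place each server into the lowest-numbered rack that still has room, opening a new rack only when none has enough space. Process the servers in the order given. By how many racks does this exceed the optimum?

0

First-Fit: [14,4,4] [15,4,5] [15,5] [18] [18] → 5 racks.
Total size 102U; any packing needs at least ⌈102/24⌉ = 5 racks.
So 5 is already optimal.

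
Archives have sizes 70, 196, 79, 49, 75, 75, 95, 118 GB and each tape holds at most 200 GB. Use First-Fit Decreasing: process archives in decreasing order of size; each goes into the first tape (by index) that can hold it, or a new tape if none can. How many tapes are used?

Sorted descending: 196, 118, 95, 79, 75, 75, 70, 49.
196 GB → tape 1 (remaining 4 GB)
118 GB → tape 2 (remaining 82 GB)
95 GB → tape 3 (remaining 105 GB)
79 GB → tape 2 (remaining 3 GB)
75 GB → tape 3 (remaining 30 GB)
75 GB → tape 4 (remaining 125 GB)
70 GB → tape 4 (remaining 55 GB)
49 GB → tape 4 (remaining 6 GB)
Final tapes: [196] [118,79] [95,75] [75,70,49].

4 tapes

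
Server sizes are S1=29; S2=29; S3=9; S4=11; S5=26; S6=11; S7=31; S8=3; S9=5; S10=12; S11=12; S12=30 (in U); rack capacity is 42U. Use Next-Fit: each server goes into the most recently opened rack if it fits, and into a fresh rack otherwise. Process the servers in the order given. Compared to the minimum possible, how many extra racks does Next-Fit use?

1

Next-Fit: [29] [29,9] [11,26] [11,31] [3,5,12,12] [30] → 6 racks.
Total size 208U; any packing needs at least ⌈208/42⌉ = 5 racks.
An optimal packing achieves that bound: [31,11] [30,12] [29,12] [29,9,3] [26,11,5] → 5 racks.
Excess: 6 − 5 = 1.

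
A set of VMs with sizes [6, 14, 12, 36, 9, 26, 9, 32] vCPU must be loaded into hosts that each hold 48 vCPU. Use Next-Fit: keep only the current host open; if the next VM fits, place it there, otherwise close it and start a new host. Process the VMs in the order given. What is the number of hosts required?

6 vCPU → host 1 (remaining 42 vCPU)
14 vCPU → host 1 (remaining 28 vCPU)
12 vCPU → host 1 (remaining 16 vCPU)
36 vCPU → host 2 (remaining 12 vCPU)
9 vCPU → host 2 (remaining 3 vCPU)
26 vCPU → host 3 (remaining 22 vCPU)
9 vCPU → host 3 (remaining 13 vCPU)
32 vCPU → host 4 (remaining 16 vCPU)

4 hosts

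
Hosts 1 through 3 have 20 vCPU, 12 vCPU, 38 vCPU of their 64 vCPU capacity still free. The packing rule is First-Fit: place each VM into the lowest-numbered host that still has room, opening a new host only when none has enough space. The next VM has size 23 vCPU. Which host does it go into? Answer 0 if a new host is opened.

3

Hosts with room: host 3 (38 vCPU).
The first with room is host 3.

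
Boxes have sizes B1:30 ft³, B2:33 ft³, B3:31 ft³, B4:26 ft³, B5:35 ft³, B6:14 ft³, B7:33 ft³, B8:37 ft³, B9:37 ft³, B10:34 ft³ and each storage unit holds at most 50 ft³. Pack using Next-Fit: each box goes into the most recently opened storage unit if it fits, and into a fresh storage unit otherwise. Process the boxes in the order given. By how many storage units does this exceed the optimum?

0

Next-Fit: [30] [33] [31] [26] [35,14] [33] [37] [37] [34] → 9 storage units.
9 boxes exceed 25 ft³ (half the capacity), and no two of those can share a storage unit, so at least 9 storage units are needed.
So 9 is already optimal.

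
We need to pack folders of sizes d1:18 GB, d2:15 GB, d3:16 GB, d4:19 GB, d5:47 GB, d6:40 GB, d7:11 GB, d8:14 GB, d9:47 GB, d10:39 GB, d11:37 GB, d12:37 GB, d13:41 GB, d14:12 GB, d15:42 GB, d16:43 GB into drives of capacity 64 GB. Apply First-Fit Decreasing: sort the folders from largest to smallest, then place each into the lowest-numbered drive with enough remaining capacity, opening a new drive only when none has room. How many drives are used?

9 drives

Sorted descending: 47, 47, 43, 42, 41, 40, 39, 37, 37, 19, 18, 16, 15, 14, 12, 11.
47 GB → drive 1 (remaining 17 GB)
47 GB → drive 2 (remaining 17 GB)
43 GB → drive 3 (remaining 21 GB)
42 GB → drive 4 (remaining 22 GB)
41 GB → drive 5 (remaining 23 GB)
40 GB → drive 6 (remaining 24 GB)
39 GB → drive 7 (remaining 25 GB)
37 GB → drive 8 (remaining 27 GB)
37 GB → drive 9 (remaining 27 GB)
19 GB → drive 3 (remaining 2 GB)
18 GB → drive 4 (remaining 4 GB)
16 GB → drive 1 (remaining 1 GB)
15 GB → drive 2 (remaining 2 GB)
14 GB → drive 5 (remaining 9 GB)
12 GB → drive 6 (remaining 12 GB)
11 GB → drive 6 (remaining 1 GB)
Final drives: [47,16] [47,15] [43,19] [42,18] [41,14] [40,12,11] [39] [37] [37].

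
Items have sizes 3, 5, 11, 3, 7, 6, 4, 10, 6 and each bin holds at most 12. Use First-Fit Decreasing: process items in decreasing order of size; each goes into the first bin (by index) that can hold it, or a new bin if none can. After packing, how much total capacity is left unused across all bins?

Sorted descending: 11, 10, 7, 6, 6, 5, 4, 3, 3.
11 → bin 1 (remaining 1)
10 → bin 2 (remaining 2)
7 → bin 3 (remaining 5)
6 → bin 4 (remaining 6)
6 → bin 4 (remaining 0)
5 → bin 3 (remaining 0)
4 → bin 5 (remaining 8)
3 → bin 5 (remaining 5)
3 → bin 5 (remaining 2)
5 bins × 12 = 60; used 55; unused 5.

5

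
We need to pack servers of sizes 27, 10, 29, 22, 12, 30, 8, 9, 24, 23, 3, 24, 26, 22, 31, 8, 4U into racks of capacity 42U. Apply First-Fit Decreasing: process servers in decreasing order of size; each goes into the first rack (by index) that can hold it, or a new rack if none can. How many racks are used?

10 racks

Sorted descending: 31, 30, 29, 27, 26, 24, 24, 23, 22, 22, 12, 10, 9, 8, 8, 4, 3.
rack 1: place 31U, 11U left
rack 2: place 30U, 12U left
rack 3: place 29U, 13U left
rack 4: place 27U, 15U left
rack 5: place 26U, 16U left
rack 6: place 24U, 18U left
rack 7: place 24U, 18U left
rack 8: place 23U, 19U left
rack 9: place 22U, 20U left
rack 10: place 22U, 20U left
rack 2: place 12U, 0U left
rack 1: place 10U, 1U left
rack 3: place 9U, 4U left
rack 4: place 8U, 7U left
rack 5: place 8U, 8U left
rack 3: place 4U, 0U left
rack 4: place 3U, 4U left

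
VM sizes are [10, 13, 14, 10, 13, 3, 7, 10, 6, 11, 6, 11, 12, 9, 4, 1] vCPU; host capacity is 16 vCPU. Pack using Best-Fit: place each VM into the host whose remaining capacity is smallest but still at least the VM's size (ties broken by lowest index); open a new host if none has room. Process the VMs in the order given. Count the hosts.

10 vCPU → host 1 (remaining 6 vCPU)
13 vCPU → host 2 (remaining 3 vCPU)
14 vCPU → host 3 (remaining 2 vCPU)
10 vCPU → host 4 (remaining 6 vCPU)
13 vCPU → host 5 (remaining 3 vCPU)
3 vCPU → host 2 (remaining 0 vCPU)
7 vCPU → host 6 (remaining 9 vCPU)
10 vCPU → host 7 (remaining 6 vCPU)
6 vCPU → host 1 (remaining 0 vCPU)
11 vCPU → host 8 (remaining 5 vCPU)
6 vCPU → host 4 (remaining 0 vCPU)
11 vCPU → host 9 (remaining 5 vCPU)
12 vCPU → host 10 (remaining 4 vCPU)
9 vCPU → host 6 (remaining 0 vCPU)
4 vCPU → host 10 (remaining 0 vCPU)
1 vCPU → host 3 (remaining 1 vCPU)

10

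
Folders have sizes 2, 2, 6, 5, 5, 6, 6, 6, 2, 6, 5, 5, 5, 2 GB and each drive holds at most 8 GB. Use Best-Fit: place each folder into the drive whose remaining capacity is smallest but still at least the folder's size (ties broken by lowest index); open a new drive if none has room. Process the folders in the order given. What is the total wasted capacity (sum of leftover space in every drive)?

25

drive 1: place 2 GB, 6 GB left
drive 1: place 2 GB, 4 GB left
drive 2: place 6 GB, 2 GB left
drive 3: place 5 GB, 3 GB left
drive 4: place 5 GB, 3 GB left
drive 5: place 6 GB, 2 GB left
drive 6: place 6 GB, 2 GB left
drive 7: place 6 GB, 2 GB left
drive 2: place 2 GB, 0 GB left
drive 8: place 6 GB, 2 GB left
drive 9: place 5 GB, 3 GB left
drive 10: place 5 GB, 3 GB left
drive 11: place 5 GB, 3 GB left
drive 5: place 2 GB, 0 GB left
11 drives × 8 GB = 88 GB; used 63 GB; unused 25 GB.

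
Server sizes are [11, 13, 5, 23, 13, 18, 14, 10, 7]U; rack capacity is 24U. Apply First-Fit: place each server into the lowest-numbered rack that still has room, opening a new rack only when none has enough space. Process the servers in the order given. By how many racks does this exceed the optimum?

First-Fit: [11,13] [5,13] [23] [18] [14,10] [7] → 6 racks.
Total size 114U; any packing needs at least ⌈114/24⌉ = 5 racks.
An optimal packing achieves that bound: [23] [18,5] [14,10] [13,11] [13,7] → 5 racks.
Excess: 6 − 5 = 1.

1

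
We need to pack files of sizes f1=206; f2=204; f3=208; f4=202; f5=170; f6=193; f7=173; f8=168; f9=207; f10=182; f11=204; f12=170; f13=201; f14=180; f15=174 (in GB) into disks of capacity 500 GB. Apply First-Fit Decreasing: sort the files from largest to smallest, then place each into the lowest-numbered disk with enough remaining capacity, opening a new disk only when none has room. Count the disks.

Sorted descending: 208, 207, 206, 204, 204, 202, 201, 193, 182, 180, 174, 173, 170, 170, 168.
Put 208 GB in disk 1; 292 GB remain.
Put 207 GB in disk 1; 85 GB remain.
Put 206 GB in disk 2; 294 GB remain.
Put 204 GB in disk 2; 90 GB remain.
Put 204 GB in disk 3; 296 GB remain.
Put 202 GB in disk 3; 94 GB remain.
Put 201 GB in disk 4; 299 GB remain.
Put 193 GB in disk 4; 106 GB remain.
Put 182 GB in disk 5; 318 GB remain.
Put 180 GB in disk 5; 138 GB remain.
Put 174 GB in disk 6; 326 GB remain.
Put 173 GB in disk 6; 153 GB remain.
Put 170 GB in disk 7; 330 GB remain.
Put 170 GB in disk 7; 160 GB remain.
Put 168 GB in disk 8; 332 GB remain.
Final disks: [208,207] [206,204] [204,202] [201,193] [182,180] [174,173] [170,170] [168].

8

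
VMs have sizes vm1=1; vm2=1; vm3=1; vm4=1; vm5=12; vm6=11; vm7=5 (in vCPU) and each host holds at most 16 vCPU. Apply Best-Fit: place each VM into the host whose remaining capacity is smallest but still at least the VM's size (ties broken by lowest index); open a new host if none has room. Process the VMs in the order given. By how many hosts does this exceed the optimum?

Best-Fit: [1,1,1,1,12] [11,5] → 2 hosts.
Total size 32 vCPU; any packing needs at least ⌈32/16⌉ = 2 hosts.
So 2 is already optimal.

0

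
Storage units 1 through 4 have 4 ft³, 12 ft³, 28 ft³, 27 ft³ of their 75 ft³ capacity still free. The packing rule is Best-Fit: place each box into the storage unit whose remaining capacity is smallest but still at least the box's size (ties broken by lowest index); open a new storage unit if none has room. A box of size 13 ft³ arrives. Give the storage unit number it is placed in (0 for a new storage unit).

Storage units with room: storage unit 3 (28 ft³), storage unit 4 (27 ft³).
Tightest fit is storage unit 4 with 27 ft³ free.

4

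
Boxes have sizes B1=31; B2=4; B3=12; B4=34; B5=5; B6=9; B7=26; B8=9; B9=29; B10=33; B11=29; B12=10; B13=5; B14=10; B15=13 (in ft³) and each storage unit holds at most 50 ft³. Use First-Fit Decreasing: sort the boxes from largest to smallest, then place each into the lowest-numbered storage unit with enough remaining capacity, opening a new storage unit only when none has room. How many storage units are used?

6 storage units

Sorted descending: 34, 33, 31, 29, 29, 26, 13, 12, 10, 10, 9, 9, 5, 5, 4.
Put 34 ft³ in storage unit 1; 16 ft³ remain.
Put 33 ft³ in storage unit 2; 17 ft³ remain.
Put 31 ft³ in storage unit 3; 19 ft³ remain.
Put 29 ft³ in storage unit 4; 21 ft³ remain.
Put 29 ft³ in storage unit 5; 21 ft³ remain.
Put 26 ft³ in storage unit 6; 24 ft³ remain.
Put 13 ft³ in storage unit 1; 3 ft³ remain.
Put 12 ft³ in storage unit 2; 5 ft³ remain.
Put 10 ft³ in storage unit 3; 9 ft³ remain.
Put 10 ft³ in storage unit 4; 11 ft³ remain.
Put 9 ft³ in storage unit 3; 0 ft³ remain.
Put 9 ft³ in storage unit 4; 2 ft³ remain.
Put 5 ft³ in storage unit 2; 0 ft³ remain.
Put 5 ft³ in storage unit 5; 16 ft³ remain.
Put 4 ft³ in storage unit 5; 12 ft³ remain.
Final storage units: [34,13] [33,12,5] [31,10,9] [29,10,9] [29,5,4] [26].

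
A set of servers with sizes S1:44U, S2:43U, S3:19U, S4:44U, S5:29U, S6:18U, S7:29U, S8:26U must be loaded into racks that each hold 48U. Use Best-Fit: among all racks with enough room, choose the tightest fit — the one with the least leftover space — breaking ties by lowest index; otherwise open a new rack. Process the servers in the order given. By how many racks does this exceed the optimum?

Best-Fit: [44] [43] [19,29] [44] [18,29] [26] → 6 racks.
Total size 252U; any packing needs at least ⌈252/48⌉ = 6 racks.
So 6 is already optimal.

0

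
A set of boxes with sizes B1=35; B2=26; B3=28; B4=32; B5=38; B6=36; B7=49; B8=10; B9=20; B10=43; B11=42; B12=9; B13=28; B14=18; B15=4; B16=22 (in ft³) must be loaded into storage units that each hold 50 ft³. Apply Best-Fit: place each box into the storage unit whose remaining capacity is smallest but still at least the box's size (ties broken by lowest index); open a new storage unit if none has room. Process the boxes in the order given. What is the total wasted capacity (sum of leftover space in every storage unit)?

60

storage unit 1: place B1 (35 ft³), 15 ft³ left
storage unit 2: place B2 (26 ft³), 24 ft³ left
storage unit 3: place B3 (28 ft³), 22 ft³ left
storage unit 4: place B4 (32 ft³), 18 ft³ left
storage unit 5: place B5 (38 ft³), 12 ft³ left
storage unit 6: place B6 (36 ft³), 14 ft³ left
storage unit 7: place B7 (49 ft³), 1 ft³ left
storage unit 5: place B8 (10 ft³), 2 ft³ left
storage unit 3: place B9 (20 ft³), 2 ft³ left
storage unit 8: place B10 (43 ft³), 7 ft³ left
storage unit 9: place B11 (42 ft³), 8 ft³ left
storage unit 6: place B12 (9 ft³), 5 ft³ left
storage unit 10: place B13 (28 ft³), 22 ft³ left
storage unit 4: place B14 (18 ft³), 0 ft³ left
storage unit 6: place B15 (4 ft³), 1 ft³ left
storage unit 10: place B16 (22 ft³), 0 ft³ left
10 storage units × 50 ft³ = 500 ft³; used 440 ft³; unused 60 ft³.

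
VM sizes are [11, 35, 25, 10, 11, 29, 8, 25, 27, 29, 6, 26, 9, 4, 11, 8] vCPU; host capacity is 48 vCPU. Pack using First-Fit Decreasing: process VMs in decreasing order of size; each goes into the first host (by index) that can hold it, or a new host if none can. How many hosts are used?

Sorted descending: 35, 29, 29, 27, 26, 25, 25, 11, 11, 11, 10, 9, 8, 8, 6, 4.
35 vCPU → host 1 (remaining 13 vCPU)
29 vCPU → host 2 (remaining 19 vCPU)
29 vCPU → host 3 (remaining 19 vCPU)
27 vCPU → host 4 (remaining 21 vCPU)
26 vCPU → host 5 (remaining 22 vCPU)
25 vCPU → host 6 (remaining 23 vCPU)
25 vCPU → host 7 (remaining 23 vCPU)
11 vCPU → host 1 (remaining 2 vCPU)
11 vCPU → host 2 (remaining 8 vCPU)
11 vCPU → host 3 (remaining 8 vCPU)
10 vCPU → host 4 (remaining 11 vCPU)
9 vCPU → host 4 (remaining 2 vCPU)
8 vCPU → host 2 (remaining 0 vCPU)
8 vCPU → host 3 (remaining 0 vCPU)
6 vCPU → host 5 (remaining 16 vCPU)
4 vCPU → host 5 (remaining 12 vCPU)

7 hosts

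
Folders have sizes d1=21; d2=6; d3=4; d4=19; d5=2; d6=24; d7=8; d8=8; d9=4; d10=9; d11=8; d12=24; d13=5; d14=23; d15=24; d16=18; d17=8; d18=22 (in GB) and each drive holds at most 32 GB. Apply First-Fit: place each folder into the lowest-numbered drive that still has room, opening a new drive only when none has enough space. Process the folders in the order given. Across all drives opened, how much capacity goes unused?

51

d1 (21 GB) → drive 1 (remaining 11 GB)
d2 (6 GB) → drive 1 (remaining 5 GB)
d3 (4 GB) → drive 1 (remaining 1 GB)
d4 (19 GB) → drive 2 (remaining 13 GB)
d5 (2 GB) → drive 2 (remaining 11 GB)
d6 (24 GB) → drive 3 (remaining 8 GB)
d7 (8 GB) → drive 2 (remaining 3 GB)
d8 (8 GB) → drive 3 (remaining 0 GB)
d9 (4 GB) → drive 4 (remaining 28 GB)
d10 (9 GB) → drive 4 (remaining 19 GB)
d11 (8 GB) → drive 4 (remaining 11 GB)
d12 (24 GB) → drive 5 (remaining 8 GB)
d13 (5 GB) → drive 4 (remaining 6 GB)
d14 (23 GB) → drive 6 (remaining 9 GB)
d15 (24 GB) → drive 7 (remaining 8 GB)
d16 (18 GB) → drive 8 (remaining 14 GB)
d17 (8 GB) → drive 5 (remaining 0 GB)
d18 (22 GB) → drive 9 (remaining 10 GB)
9 drives × 32 GB = 288 GB; used 237 GB; unused 51 GB.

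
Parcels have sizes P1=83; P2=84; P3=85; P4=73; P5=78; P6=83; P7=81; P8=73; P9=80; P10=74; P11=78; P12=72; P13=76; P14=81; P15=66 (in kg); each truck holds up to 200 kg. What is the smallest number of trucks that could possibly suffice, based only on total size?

Total size = 83 + 84 + 85 + 73 + 78 + 83 + 81 + 73 + 80 + 74 + 78 + 72 + 76 + 81 + 66 = 1167 kg.
⌈1167 / 200⌉ = 6.

6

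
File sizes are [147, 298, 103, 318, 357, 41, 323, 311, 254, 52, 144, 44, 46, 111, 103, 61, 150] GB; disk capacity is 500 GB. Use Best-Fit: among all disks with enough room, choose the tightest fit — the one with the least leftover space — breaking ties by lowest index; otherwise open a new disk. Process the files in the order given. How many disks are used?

disk 1: place 147 GB, 353 GB left
disk 1: place 298 GB, 55 GB left
disk 2: place 103 GB, 397 GB left
disk 2: place 318 GB, 79 GB left
disk 3: place 357 GB, 143 GB left
disk 1: place 41 GB, 14 GB left
disk 4: place 323 GB, 177 GB left
disk 5: place 311 GB, 189 GB left
disk 6: place 254 GB, 246 GB left
disk 2: place 52 GB, 27 GB left
disk 4: place 144 GB, 33 GB left
disk 3: place 44 GB, 99 GB left
disk 3: place 46 GB, 53 GB left
disk 5: place 111 GB, 78 GB left
disk 6: place 103 GB, 143 GB left
disk 5: place 61 GB, 17 GB left
disk 7: place 150 GB, 350 GB left

7 disks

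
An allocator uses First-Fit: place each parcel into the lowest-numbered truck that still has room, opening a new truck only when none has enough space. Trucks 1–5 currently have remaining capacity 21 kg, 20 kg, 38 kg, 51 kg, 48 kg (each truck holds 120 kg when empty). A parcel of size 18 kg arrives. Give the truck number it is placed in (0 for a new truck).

1

Trucks with room: truck 1 (21 kg), truck 2 (20 kg), truck 3 (38 kg), truck 4 (51 kg), truck 5 (48 kg).
The first with room is truck 1.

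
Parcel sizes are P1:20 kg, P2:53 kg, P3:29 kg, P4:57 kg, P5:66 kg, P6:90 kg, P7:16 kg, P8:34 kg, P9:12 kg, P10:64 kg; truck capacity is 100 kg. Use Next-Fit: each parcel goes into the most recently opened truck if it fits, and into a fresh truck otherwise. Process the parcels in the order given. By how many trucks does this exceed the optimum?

1

Next-Fit: [20,53] [29,57] [66] [90] [16,34,12] [64] → 6 trucks.
Total size 441 kg; any packing needs at least ⌈441/100⌉ = 5 trucks.
An optimal packing achieves that bound: [90] [66,34] [64,29] [57,20,16] [53,12] → 5 trucks.
Excess: 6 − 5 = 1.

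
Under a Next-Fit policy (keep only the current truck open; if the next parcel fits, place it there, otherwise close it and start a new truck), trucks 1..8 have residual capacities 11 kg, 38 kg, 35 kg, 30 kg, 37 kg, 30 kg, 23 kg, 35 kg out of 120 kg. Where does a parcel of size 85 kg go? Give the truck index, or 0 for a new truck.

0

Next-Fit only looks at truck 8, which has 35 kg free.
85 kg does not fit, so a new truck is opened.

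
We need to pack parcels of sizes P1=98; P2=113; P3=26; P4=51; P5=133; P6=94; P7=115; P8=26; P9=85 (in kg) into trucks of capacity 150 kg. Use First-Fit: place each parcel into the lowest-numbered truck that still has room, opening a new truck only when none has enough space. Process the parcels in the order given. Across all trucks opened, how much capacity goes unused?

159

Put P1 (98 kg) in truck 1; 52 kg remain.
Put P2 (113 kg) in truck 2; 37 kg remain.
Put P3 (26 kg) in truck 1; 26 kg remain.
Put P4 (51 kg) in truck 3; 99 kg remain.
Put P5 (133 kg) in truck 4; 17 kg remain.
Put P6 (94 kg) in truck 3; 5 kg remain.
Put P7 (115 kg) in truck 5; 35 kg remain.
Put P8 (26 kg) in truck 1; 0 kg remain.
Put P9 (85 kg) in truck 6; 65 kg remain.
6 trucks × 150 kg = 900 kg; used 741 kg; unused 159 kg.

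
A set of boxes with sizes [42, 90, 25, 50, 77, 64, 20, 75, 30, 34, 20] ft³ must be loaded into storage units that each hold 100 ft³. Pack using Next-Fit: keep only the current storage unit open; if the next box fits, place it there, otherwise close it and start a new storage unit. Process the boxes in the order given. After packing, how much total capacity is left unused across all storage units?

173

storage unit 1: place 42 ft³, 58 ft³ left
storage unit 2: place 90 ft³, 10 ft³ left
storage unit 3: place 25 ft³, 75 ft³ left
storage unit 3: place 50 ft³, 25 ft³ left
storage unit 4: place 77 ft³, 23 ft³ left
storage unit 5: place 64 ft³, 36 ft³ left
storage unit 5: place 20 ft³, 16 ft³ left
storage unit 6: place 75 ft³, 25 ft³ left
storage unit 7: place 30 ft³, 70 ft³ left
storage unit 7: place 34 ft³, 36 ft³ left
storage unit 7: place 20 ft³, 16 ft³ left
7 storage units × 100 ft³ = 700 ft³; used 527 ft³; unused 173 ft³.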